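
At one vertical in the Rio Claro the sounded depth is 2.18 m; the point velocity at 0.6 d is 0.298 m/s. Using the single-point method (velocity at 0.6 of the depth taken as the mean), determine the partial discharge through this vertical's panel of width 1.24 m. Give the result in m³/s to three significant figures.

0.806 m³/s

v̄ = v₀.₆ = 0.298 m/s
q = v̄ × d × w = 0.2980 × 2.18 × 1.24 = 0.8056 m³/s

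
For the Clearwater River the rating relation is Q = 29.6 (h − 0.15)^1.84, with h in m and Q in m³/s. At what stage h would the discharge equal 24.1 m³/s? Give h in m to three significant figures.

1.04 m

h − h₀ = (Q/C)^(1/b) = (24.1/29.6)^(1/1.84) = 0.8943 m
h = 0.15 + 0.8943 = 1.044 m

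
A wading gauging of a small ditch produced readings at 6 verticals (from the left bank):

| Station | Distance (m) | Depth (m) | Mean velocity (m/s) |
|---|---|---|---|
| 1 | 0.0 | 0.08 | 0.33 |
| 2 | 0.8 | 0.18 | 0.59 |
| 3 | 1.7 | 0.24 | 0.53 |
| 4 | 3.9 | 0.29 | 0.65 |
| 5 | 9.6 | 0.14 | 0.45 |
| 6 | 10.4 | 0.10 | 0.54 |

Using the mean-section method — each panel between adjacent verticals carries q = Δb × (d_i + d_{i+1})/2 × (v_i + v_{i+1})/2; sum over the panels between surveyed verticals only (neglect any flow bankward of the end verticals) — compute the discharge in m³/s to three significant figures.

Panel 1-2: Δb = 0.8 m, d̄ = (0.08+0.18)/2 = 0.13, v̄ = (0.33+0.59)/2 = 0.46 → q = 0.8×0.13×0.46 = 0.04784 m³/s
Panel 2-3: Δb = 0.9 m, d̄ = (0.18+0.24)/2 = 0.21, v̄ = (0.59+0.53)/2 = 0.56 → q = 0.9×0.21×0.56 = 0.1058 m³/s
Panel 3-4: Δb = 2.2 m, d̄ = (0.24+0.29)/2 = 0.265, v̄ = (0.53+0.65)/2 = 0.59 → q = 2.2×0.265×0.59 = 0.3440 m³/s
Panel 4-5: Δb = 5.7 m, d̄ = (0.29+0.14)/2 = 0.215, v̄ = (0.65+0.45)/2 = 0.55 → q = 5.7×0.215×0.55 = 0.6740 m³/s
Panel 5-6: Δb = 0.8 m, d̄ = (0.14+0.10)/2 = 0.12, v̄ = (0.45+0.54)/2 = 0.495 → q = 0.8×0.12×0.495 = 0.04752 m³/s
Q = Σ q = 1.219 m³/s

1.22 m³/s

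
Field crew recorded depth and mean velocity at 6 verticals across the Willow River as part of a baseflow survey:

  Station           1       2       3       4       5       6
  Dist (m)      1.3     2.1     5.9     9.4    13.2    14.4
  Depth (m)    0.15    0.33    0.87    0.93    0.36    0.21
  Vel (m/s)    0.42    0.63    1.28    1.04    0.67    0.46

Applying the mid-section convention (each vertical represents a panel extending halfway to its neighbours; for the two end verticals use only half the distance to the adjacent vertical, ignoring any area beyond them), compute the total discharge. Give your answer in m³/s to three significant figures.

8.76 m³/s

w_1 = (2.1 − 1.3)/2 = 0.4 m; q_1 = 0.42 × 0.15 × 0.4 = 0.02520 m³/s
w_2 = (5.9 − 1.3)/2 = 2.3 m; q_2 = 0.63 × 0.33 × 2.3 = 0.4782 m³/s
w_3 = (9.4 − 2.1)/2 = 3.65 m; q_3 = 1.28 × 0.87 × 3.65 = 4.065 m³/s
w_4 = (13.2 − 5.9)/2 = 3.65 m; q_4 = 1.04 × 0.93 × 3.65 = 3.530 m³/s
w_5 = (14.4 − 9.4)/2 = 2.5 m; q_5 = 0.67 × 0.36 × 2.5 = 0.6030 m³/s
w_6 = (14.4 − 13.2)/2 = 0.6 m; q_6 = 0.46 × 0.21 × 0.6 = 0.05796 m³/s
Q = Σ qᵢ = 8.759 m³/s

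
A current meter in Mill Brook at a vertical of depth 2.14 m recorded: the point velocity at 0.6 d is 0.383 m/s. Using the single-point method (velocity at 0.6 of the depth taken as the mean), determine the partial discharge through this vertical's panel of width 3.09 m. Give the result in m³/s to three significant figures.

2.53 m³/s

v̄ = v₀.₆ = 0.383 m/s
q = v̄ × d × w = 0.3830 × 2.14 × 3.09 = 2.533 m³/s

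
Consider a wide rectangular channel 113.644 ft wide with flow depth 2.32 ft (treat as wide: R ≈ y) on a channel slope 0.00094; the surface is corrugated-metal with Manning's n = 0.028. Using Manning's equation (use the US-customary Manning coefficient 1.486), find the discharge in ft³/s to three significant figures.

752 ft³/s

A = b·y = 113.644 × 2.32 = 263.7 ft²
Wide channel: R ≈ y = 2.32 ft
Q = (1.486/n)·A·R^(2/3)·S^(1/2) = (1.486/0.028) × 263.7 × 2.320^(2/3) × 0.00094^(1/2) = 751.8 ft³/s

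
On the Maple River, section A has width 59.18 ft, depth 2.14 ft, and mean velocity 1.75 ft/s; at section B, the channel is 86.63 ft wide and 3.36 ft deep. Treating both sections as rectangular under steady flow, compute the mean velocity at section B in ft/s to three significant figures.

Q = A₁V₁ = (59.18×2.14) × 1.75 = 221.6 ft³/s
A₂ = 86.63 × 3.36 = 291.1 ft²
V₂ = Q/A₂ = 221.6/291.1 = 0.7614 ft/s

0.761 ft/s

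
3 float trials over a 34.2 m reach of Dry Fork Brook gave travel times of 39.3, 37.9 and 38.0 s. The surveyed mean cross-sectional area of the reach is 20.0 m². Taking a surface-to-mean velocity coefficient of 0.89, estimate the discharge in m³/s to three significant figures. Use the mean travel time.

t̄ = (39.3 + 37.9 + 38.0) / 3 = 38.4 s
v_surface = L / t̄ = 34.2 / 38.4 = 0.8906 m/s
v_mean = 0.89 × 0.8906 = 0.7927 m/s
Q = A × v_mean = 20.0 × 0.7927 = 15.85 m³/s

15.9 m³/s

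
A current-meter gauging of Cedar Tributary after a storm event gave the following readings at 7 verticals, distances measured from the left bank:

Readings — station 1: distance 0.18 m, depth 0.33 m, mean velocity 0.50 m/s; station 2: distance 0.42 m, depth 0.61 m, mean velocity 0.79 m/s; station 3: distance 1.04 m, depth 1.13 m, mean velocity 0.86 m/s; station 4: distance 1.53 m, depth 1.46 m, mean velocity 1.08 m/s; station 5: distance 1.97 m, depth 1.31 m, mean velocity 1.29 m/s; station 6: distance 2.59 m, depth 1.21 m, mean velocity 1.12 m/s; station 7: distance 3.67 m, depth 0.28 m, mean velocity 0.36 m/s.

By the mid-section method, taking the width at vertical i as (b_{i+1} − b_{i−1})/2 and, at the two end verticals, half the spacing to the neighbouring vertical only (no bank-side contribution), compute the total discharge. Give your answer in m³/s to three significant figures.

3.60 m³/s

w_1 = (0.42 − 0.18)/2 = 0.12 m; q_1 = 0.50 × 0.33 × 0.12 = 0.01980 m³/s
w_2 = (1.04 − 0.18)/2 = 0.43 m; q_2 = 0.79 × 0.61 × 0.43 = 0.2072 m³/s
w_3 = (1.53 − 0.42)/2 = 0.555 m; q_3 = 0.86 × 1.13 × 0.555 = 0.5393 m³/s
w_4 = (1.97 − 1.04)/2 = 0.465 m; q_4 = 1.08 × 1.46 × 0.465 = 0.7332 m³/s
w_5 = (2.59 − 1.53)/2 = 0.53 m; q_5 = 1.29 × 1.31 × 0.53 = 0.8956 m³/s
w_6 = (3.67 − 1.97)/2 = 0.85 m; q_6 = 1.12 × 1.21 × 0.85 = 1.152 m³/s
w_7 = (3.67 − 2.59)/2 = 0.54 m; q_7 = 0.36 × 0.28 × 0.54 = 0.05443 m³/s
Q = Σ qᵢ = 3.602 m³/s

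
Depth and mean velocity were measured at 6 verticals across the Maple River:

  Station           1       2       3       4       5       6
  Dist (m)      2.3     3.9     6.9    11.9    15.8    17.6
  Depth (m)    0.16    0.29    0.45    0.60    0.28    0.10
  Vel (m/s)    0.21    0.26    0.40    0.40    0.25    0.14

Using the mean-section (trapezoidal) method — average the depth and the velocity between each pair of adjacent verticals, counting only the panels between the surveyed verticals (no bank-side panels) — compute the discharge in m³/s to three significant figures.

Panel 1-2: Δb = 1.6 m, d̄ = (0.16+0.29)/2 = 0.225, v̄ = (0.21+0.26)/2 = 0.235 → q = 1.6×0.225×0.235 = 0.08460 m³/s
Panel 2-3: Δb = 3 m, d̄ = (0.29+0.45)/2 = 0.37, v̄ = (0.26+0.40)/2 = 0.33 → q = 3×0.37×0.33 = 0.3663 m³/s
Panel 3-4: Δb = 5 m, d̄ = (0.45+0.60)/2 = 0.525, v̄ = (0.40+0.40)/2 = 0.4 → q = 5×0.525×0.4 = 1.050 m³/s
Panel 4-5: Δb = 3.9 m, d̄ = (0.60+0.28)/2 = 0.44, v̄ = (0.40+0.25)/2 = 0.325 → q = 3.9×0.44×0.325 = 0.5577 m³/s
Panel 5-6: Δb = 1.8 m, d̄ = (0.28+0.10)/2 = 0.19, v̄ = (0.25+0.14)/2 = 0.195 → q = 1.8×0.19×0.195 = 0.06669 m³/s
Q = Σ q = 2.125 m³/s

2.13 m³/s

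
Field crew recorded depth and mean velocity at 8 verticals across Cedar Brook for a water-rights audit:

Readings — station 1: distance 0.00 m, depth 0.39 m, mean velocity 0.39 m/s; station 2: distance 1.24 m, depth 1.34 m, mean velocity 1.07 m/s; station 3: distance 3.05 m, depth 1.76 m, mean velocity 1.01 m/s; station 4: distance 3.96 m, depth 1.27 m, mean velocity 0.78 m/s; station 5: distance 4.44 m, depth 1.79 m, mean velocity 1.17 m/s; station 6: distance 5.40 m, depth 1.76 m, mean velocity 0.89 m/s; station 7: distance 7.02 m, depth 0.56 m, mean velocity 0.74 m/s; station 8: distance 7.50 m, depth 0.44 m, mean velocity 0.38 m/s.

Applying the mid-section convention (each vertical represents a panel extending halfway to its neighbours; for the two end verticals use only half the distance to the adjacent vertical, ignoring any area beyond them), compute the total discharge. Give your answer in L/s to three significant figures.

9390 L/s

w_1 = (1.24 − 0.00)/2 = 0.62 m; q_1 = 0.39 × 0.39 × 0.62 = 0.09430 m³/s
w_2 = (3.05 − 0.00)/2 = 1.525 m; q_2 = 1.07 × 1.34 × 1.525 = 2.187 m³/s
w_3 = (3.96 − 1.24)/2 = 1.36 m; q_3 = 1.01 × 1.76 × 1.36 = 2.418 m³/s
w_4 = (4.44 − 3.05)/2 = 0.695 m; q_4 = 0.78 × 1.27 × 0.695 = 0.6885 m³/s
w_5 = (5.40 − 3.96)/2 = 0.72 m; q_5 = 1.17 × 1.79 × 0.72 = 1.508 m³/s
w_6 = (7.02 − 4.44)/2 = 1.29 m; q_6 = 0.89 × 1.76 × 1.29 = 2.021 m³/s
w_7 = (7.50 − 5.40)/2 = 1.05 m; q_7 = 0.74 × 0.56 × 1.05 = 0.4351 m³/s
w_8 = (7.50 − 7.02)/2 = 0.24 m; q_8 = 0.38 × 0.44 × 0.24 = 0.04013 m³/s
Q = Σ qᵢ = 9.391 m³/s
= 9.391 × 1000 = 9391 L/s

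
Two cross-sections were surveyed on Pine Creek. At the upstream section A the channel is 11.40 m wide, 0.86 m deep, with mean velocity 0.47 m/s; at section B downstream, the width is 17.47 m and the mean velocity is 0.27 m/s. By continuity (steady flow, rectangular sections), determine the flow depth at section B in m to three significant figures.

0.977 m

Q = A₁V₁ = (11.40×0.86) × 0.47 = 4.608 m³/s
d₂ = Q/(b₂ V₂) = 4.608/(17.47×0.27) = 0.9769 m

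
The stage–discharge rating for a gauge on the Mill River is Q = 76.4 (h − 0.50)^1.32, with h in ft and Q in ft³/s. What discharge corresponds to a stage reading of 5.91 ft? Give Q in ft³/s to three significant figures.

709 ft³/s

Q = 76.4 × (5.91 − 0.50)^1.32 = 76.4 × 5.41^1.32 = 709.4 ft³/s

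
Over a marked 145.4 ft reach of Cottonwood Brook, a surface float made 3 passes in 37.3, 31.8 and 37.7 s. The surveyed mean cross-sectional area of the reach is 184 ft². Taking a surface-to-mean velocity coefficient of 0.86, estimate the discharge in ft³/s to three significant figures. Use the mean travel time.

646 ft³/s

t̄ = (37.3 + 31.8 + 37.7) / 3 = 35.6 s
v_surface = L / t̄ = 145.4 / 35.6 = 4.084 ft/s
v_mean = 0.86 × 4.084 = 3.512 ft/s
Q = A × v_mean = 184 × 3.512 = 646.3 ft³/s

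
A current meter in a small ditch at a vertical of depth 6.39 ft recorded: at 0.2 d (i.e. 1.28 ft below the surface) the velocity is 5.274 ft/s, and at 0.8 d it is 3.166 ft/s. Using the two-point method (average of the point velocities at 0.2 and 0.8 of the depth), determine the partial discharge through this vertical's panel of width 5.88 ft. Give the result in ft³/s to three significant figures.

159 ft³/s

v̄ = (5.274 + 3.166) / 2 = 4.220 ft/s
q = v̄ × d × w = 4.220 × 6.39 × 5.88 = 158.6 ft³/s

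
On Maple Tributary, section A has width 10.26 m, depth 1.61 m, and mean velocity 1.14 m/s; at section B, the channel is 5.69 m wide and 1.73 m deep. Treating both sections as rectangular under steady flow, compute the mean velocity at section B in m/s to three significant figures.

1.91 m/s

Q = A₁V₁ = (10.26×1.61) × 1.14 = 18.83 m³/s
A₂ = 5.69 × 1.73 = 9.844 m²
V₂ = Q/A₂ = 18.83/9.844 = 1.913 m/s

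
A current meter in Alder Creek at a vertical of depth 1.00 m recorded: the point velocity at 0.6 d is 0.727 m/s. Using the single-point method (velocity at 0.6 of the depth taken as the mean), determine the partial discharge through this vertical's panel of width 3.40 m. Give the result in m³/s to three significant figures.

2.47 m³/s

v̄ = v₀.₆ = 0.727 m/s
q = v̄ × d × w = 0.7270 × 1.00 × 3.40 = 2.472 m³/s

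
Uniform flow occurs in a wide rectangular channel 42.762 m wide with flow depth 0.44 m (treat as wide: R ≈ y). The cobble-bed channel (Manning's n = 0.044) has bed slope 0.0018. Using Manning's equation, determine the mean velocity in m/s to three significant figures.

0.558 m/s

A = b·y = 42.762 × 0.44 = 18.82 m²
Wide channel: R ≈ y = 0.44 m
Q = (1/n)·A·R^(2/3)·S^(1/2) = (1/0.044) × 18.82 × 0.4400^(2/3) × 0.0018^(1/2) = 10.50 m³/s
V = Q/A = 10.50/18.82 = 0.5578 m/s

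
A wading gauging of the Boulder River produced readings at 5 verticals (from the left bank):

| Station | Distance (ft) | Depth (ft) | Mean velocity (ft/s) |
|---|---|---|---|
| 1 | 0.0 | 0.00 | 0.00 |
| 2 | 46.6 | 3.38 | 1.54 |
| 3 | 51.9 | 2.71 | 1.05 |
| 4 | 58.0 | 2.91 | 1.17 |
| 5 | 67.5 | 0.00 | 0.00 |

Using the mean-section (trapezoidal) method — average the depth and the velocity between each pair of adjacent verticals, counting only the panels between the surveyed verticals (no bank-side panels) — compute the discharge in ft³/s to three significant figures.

Panel 1-2: Δb = 46.6 ft, d̄ = (0.00+3.38)/2 = 1.69, v̄ = (0.00+1.54)/2 = 0.77 → q = 46.6×1.69×0.77 = 60.64 ft³/s
Panel 2-3: Δb = 5.3 ft, d̄ = (3.38+2.71)/2 = 3.045, v̄ = (1.54+1.05)/2 = 1.295 → q = 5.3×3.045×1.295 = 20.90 ft³/s
Panel 3-4: Δb = 6.1 ft, d̄ = (2.71+2.91)/2 = 2.81, v̄ = (1.05+1.17)/2 = 1.11 → q = 6.1×2.81×1.11 = 19.03 ft³/s
Panel 4-5: Δb = 9.5 ft, d̄ = (2.91+0.00)/2 = 1.455, v̄ = (1.17+0.00)/2 = 0.585 → q = 9.5×1.455×0.585 = 8.086 ft³/s
Q = Σ q = 108.7 ft³/s

109 ft³/s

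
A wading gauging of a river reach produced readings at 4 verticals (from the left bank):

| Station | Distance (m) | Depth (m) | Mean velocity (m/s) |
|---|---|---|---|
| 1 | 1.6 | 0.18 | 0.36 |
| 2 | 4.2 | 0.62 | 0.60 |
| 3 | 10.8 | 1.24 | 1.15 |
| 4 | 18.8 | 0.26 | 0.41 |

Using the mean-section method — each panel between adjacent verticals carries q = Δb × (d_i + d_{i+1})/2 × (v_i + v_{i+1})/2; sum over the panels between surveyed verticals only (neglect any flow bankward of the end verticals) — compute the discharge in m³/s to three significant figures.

Panel 1-2: Δb = 2.6 m, d̄ = (0.18+0.62)/2 = 0.4, v̄ = (0.36+0.60)/2 = 0.48 → q = 2.6×0.4×0.48 = 0.4992 m³/s
Panel 2-3: Δb = 6.6 m, d̄ = (0.62+1.24)/2 = 0.93, v̄ = (0.60+1.15)/2 = 0.875 → q = 6.6×0.93×0.875 = 5.371 m³/s
Panel 3-4: Δb = 8 m, d̄ = (1.24+0.26)/2 = 0.75, v̄ = (1.15+0.41)/2 = 0.78 → q = 8×0.75×0.78 = 4.680 m³/s
Q = Σ q = 10.55 m³/s

10.5 m³/s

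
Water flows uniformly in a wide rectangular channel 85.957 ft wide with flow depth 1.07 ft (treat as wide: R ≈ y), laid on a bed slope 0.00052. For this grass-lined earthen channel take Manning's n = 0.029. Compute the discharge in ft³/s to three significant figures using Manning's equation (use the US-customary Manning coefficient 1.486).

112 ft³/s

A = b·y = 85.957 × 1.07 = 91.97 ft²
Wide channel: R ≈ y = 1.07 ft
Q = (1.486/n)·A·R^(2/3)·S^(1/2) = (1.486/0.029) × 91.97 × 1.070^(2/3) × 0.00052^(1/2) = 112.4 ft³/s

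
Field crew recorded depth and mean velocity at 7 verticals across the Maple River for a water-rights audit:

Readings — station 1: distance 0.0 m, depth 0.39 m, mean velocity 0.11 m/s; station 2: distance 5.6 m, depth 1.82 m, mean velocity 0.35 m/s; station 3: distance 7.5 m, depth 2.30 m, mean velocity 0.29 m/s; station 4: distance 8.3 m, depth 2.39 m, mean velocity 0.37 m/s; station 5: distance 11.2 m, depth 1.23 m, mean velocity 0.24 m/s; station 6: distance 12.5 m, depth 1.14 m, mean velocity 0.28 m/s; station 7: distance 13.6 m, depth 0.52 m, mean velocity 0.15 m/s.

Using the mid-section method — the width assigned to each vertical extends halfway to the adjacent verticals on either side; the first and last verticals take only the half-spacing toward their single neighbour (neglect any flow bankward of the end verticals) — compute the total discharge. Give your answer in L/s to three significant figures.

6090 L/s

w_1 = (5.6 − 0.0)/2 = 2.8 m; q_1 = 0.11 × 0.39 × 2.8 = 0.1201 m³/s
w_2 = (7.5 − 0.0)/2 = 3.75 m; q_2 = 0.35 × 1.82 × 3.75 = 2.389 m³/s
w_3 = (8.3 − 5.6)/2 = 1.35 m; q_3 = 0.29 × 2.30 × 1.35 = 0.9005 m³/s
w_4 = (11.2 − 7.5)/2 = 1.85 m; q_4 = 0.37 × 2.39 × 1.85 = 1.636 m³/s
w_5 = (12.5 − 8.3)/2 = 2.1 m; q_5 = 0.24 × 1.23 × 2.1 = 0.6199 m³/s
w_6 = (13.6 − 11.2)/2 = 1.2 m; q_6 = 0.28 × 1.14 × 1.2 = 0.3830 m³/s
w_7 = (13.6 − 12.5)/2 = 0.55 m; q_7 = 0.15 × 0.52 × 0.55 = 0.04290 m³/s
Q = Σ qᵢ = 6.091 m³/s
= 6.091 × 1000 = 6091 L/s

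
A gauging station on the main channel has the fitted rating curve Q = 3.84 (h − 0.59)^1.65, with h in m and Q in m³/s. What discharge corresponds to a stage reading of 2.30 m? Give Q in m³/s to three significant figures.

Q = 3.84 × (2.30 − 0.59)^1.65 = 3.84 × 1.71^1.65 = 9.306 m³/s

9.31 m³/s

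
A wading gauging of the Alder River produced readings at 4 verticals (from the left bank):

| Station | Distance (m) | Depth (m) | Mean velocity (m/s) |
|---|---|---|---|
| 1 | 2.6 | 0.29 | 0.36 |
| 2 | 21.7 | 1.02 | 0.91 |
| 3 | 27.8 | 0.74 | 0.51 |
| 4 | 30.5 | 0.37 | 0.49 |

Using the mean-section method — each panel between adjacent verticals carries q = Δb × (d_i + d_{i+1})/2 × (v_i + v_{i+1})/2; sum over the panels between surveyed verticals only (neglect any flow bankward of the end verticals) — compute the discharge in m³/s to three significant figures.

12.5 m³/s

Panel 1-2: Δb = 19.1 m, d̄ = (0.29+1.02)/2 = 0.655, v̄ = (0.36+0.91)/2 = 0.635 → q = 19.1×0.655×0.635 = 7.944 m³/s
Panel 2-3: Δb = 6.1 m, d̄ = (1.02+0.74)/2 = 0.88, v̄ = (0.91+0.51)/2 = 0.71 → q = 6.1×0.88×0.71 = 3.811 m³/s
Panel 3-4: Δb = 2.7 m, d̄ = (0.74+0.37)/2 = 0.555, v̄ = (0.51+0.49)/2 = 0.5 → q = 2.7×0.555×0.5 = 0.7493 m³/s
Q = Σ q = 12.50 m³/s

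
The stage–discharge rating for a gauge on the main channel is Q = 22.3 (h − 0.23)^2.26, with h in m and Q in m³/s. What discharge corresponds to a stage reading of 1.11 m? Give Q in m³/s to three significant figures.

16.7 m³/s

Q = 22.3 × (1.11 − 0.23)^2.26 = 22.3 × 0.88^2.26 = 16.70 m³/s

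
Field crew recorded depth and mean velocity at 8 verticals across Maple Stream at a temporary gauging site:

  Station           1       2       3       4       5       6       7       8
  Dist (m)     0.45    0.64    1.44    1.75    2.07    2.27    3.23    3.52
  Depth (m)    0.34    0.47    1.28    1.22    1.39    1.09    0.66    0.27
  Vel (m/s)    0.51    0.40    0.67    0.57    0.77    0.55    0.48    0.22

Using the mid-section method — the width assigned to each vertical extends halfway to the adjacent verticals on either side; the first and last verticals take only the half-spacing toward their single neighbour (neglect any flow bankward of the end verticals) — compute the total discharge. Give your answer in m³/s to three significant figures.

1.64 m³/s

w_1 = (0.64 − 0.45)/2 = 0.095 m; q_1 = 0.51 × 0.34 × 0.095 = 0.01647 m³/s
w_2 = (1.44 − 0.45)/2 = 0.495 m; q_2 = 0.40 × 0.47 × 0.495 = 0.09306 m³/s
w_3 = (1.75 − 0.64)/2 = 0.555 m; q_3 = 0.67 × 1.28 × 0.555 = 0.4760 m³/s
w_4 = (2.07 − 1.44)/2 = 0.315 m; q_4 = 0.57 × 1.22 × 0.315 = 0.2191 m³/s
w_5 = (2.27 − 1.75)/2 = 0.26 m; q_5 = 0.77 × 1.39 × 0.26 = 0.2783 m³/s
w_6 = (3.23 − 2.07)/2 = 0.58 m; q_6 = 0.55 × 1.09 × 0.58 = 0.3477 m³/s
w_7 = (3.52 − 2.27)/2 = 0.625 m; q_7 = 0.48 × 0.66 × 0.625 = 0.1980 m³/s
w_8 = (3.52 − 3.23)/2 = 0.145 m; q_8 = 0.22 × 0.27 × 0.145 = 0.008613 m³/s
Q = Σ qᵢ = 1.637 m³/s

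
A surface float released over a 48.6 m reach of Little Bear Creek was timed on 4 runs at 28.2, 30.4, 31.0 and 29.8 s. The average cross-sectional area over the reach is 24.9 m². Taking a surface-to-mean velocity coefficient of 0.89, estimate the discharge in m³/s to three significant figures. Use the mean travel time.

36.1 m³/s

t̄ = (28.2 + 30.4 + 31.0 + 29.8) / 4 = 29.85 s
v_surface = L / t̄ = 48.6 / 29.85 = 1.628 m/s
v_mean = 0.89 × 1.628 = 1.449 m/s
Q = A × v_mean = 24.9 × 1.449 = 36.08 m³/s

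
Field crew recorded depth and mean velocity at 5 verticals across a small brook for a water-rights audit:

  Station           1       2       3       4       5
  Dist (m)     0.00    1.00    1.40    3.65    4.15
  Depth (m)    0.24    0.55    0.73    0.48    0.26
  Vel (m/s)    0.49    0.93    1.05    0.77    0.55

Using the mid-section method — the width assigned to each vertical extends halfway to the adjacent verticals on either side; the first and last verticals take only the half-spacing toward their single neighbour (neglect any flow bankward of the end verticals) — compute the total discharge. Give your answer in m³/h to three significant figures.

w_1 = (1.00 − 0.00)/2 = 0.5 m; q_1 = 0.49 × 0.24 × 0.5 = 0.05880 m³/s
w_2 = (1.40 − 0.00)/2 = 0.7 m; q_2 = 0.93 × 0.55 × 0.7 = 0.3581 m³/s
w_3 = (3.65 − 1.00)/2 = 1.325 m; q_3 = 1.05 × 0.73 × 1.325 = 1.016 m³/s
w_4 = (4.15 − 1.40)/2 = 1.375 m; q_4 = 0.77 × 0.48 × 1.375 = 0.5082 m³/s
w_5 = (4.15 − 3.65)/2 = 0.25 m; q_5 = 0.55 × 0.26 × 0.25 = 0.03575 m³/s
Q = Σ qᵢ = 1.976 m³/s
= 1.976 × 3600 = 7115 m³/h

7120 m³/h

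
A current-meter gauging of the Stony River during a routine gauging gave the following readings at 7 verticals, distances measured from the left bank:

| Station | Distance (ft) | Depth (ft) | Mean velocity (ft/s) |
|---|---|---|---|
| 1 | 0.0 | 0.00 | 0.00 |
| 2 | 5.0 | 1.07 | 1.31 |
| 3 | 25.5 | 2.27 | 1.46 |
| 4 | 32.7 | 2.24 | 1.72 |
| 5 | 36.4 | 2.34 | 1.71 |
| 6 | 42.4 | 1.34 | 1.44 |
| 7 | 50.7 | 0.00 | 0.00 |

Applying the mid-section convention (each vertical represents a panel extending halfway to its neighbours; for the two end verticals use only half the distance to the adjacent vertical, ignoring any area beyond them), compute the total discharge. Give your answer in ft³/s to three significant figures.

118 ft³/s

w_2 = (25.5 − 0.0)/2 = 12.75 ft; q_2 = 1.31 × 1.07 × 12.75 = 17.87 ft³/s
w_3 = (32.7 − 5.0)/2 = 13.85 ft; q_3 = 1.46 × 2.27 × 13.85 = 45.90 ft³/s
w_4 = (36.4 − 25.5)/2 = 5.45 ft; q_4 = 1.72 × 2.24 × 5.45 = 21.00 ft³/s
w_5 = (42.4 − 32.7)/2 = 4.85 ft; q_5 = 1.71 × 2.34 × 4.85 = 19.41 ft³/s
w_6 = (50.7 − 36.4)/2 = 7.15 ft; q_6 = 1.44 × 1.34 × 7.15 = 13.80 ft³/s
Stations 1, 7 contribute zero (depth or velocity is 0).
Q = Σ qᵢ = 118.0 ft³/s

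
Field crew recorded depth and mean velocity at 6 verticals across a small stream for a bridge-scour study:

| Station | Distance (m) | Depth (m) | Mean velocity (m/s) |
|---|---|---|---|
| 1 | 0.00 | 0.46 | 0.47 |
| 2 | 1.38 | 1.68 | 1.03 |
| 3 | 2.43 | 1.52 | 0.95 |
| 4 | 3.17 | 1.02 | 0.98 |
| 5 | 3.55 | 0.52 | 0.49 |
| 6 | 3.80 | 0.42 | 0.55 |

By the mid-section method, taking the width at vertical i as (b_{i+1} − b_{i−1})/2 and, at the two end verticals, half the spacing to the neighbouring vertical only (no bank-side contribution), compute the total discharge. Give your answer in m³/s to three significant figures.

w_1 = (1.38 − 0.00)/2 = 0.69 m; q_1 = 0.47 × 0.46 × 0.69 = 0.1492 m³/s
w_2 = (2.43 − 0.00)/2 = 1.215 m; q_2 = 1.03 × 1.68 × 1.215 = 2.102 m³/s
w_3 = (3.17 − 1.38)/2 = 0.895 m; q_3 = 0.95 × 1.52 × 0.895 = 1.292 m³/s
w_4 = (3.55 − 2.43)/2 = 0.56 m; q_4 = 0.98 × 1.02 × 0.56 = 0.5598 m³/s
w_5 = (3.80 − 3.17)/2 = 0.315 m; q_5 = 0.49 × 0.52 × 0.315 = 0.08026 m³/s
w_6 = (3.80 − 3.55)/2 = 0.125 m; q_6 = 0.55 × 0.42 × 0.125 = 0.02888 m³/s
Q = Σ qᵢ = 4.213 m³/s

4.21 m³/s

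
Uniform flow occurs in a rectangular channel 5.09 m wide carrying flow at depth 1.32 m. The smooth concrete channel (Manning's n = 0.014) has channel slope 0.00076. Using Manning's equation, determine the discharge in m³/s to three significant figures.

A = b·y = 5.09 × 1.32 = 6.719 m²
P = b + 2y = 5.09 + 2×1.32 = 7.730 m
R = A/P = 6.719/7.730 = 0.8692 m
Q = (1/n)·A·R^(2/3)·S^(1/2) = (1/0.014) × 6.719 × 0.8692^(2/3) × 0.00076^(1/2) = 12.05 m³/s

12.0 m³/s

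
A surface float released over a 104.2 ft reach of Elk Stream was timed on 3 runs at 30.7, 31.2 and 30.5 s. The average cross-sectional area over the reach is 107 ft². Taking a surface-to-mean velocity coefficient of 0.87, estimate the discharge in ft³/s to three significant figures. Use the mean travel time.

315 ft³/s

t̄ = (30.7 + 31.2 + 30.5) / 3 = 30.8 s
v_surface = L / t̄ = 104.2 / 30.8 = 3.383 ft/s
v_mean = 0.87 × 3.383 = 2.943 ft/s
Q = A × v_mean = 107 × 2.943 = 314.9 ft³/s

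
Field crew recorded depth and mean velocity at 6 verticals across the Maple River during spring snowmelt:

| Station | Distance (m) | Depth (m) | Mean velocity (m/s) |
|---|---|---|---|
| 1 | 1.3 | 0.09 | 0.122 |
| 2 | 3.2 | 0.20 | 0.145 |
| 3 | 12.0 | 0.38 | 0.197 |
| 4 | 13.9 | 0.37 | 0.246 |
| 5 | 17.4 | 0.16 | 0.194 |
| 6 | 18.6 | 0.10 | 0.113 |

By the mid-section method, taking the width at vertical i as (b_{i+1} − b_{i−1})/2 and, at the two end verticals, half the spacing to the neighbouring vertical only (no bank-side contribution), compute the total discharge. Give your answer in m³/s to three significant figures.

w_1 = (3.2 − 1.3)/2 = 0.95 m; q_1 = 0.122 × 0.09 × 0.95 = 0.01043 m³/s
w_2 = (12.0 − 1.3)/2 = 5.35 m; q_2 = 0.145 × 0.20 × 5.35 = 0.1552 m³/s
w_3 = (13.9 − 3.2)/2 = 5.35 m; q_3 = 0.197 × 0.38 × 5.35 = 0.4005 m³/s
w_4 = (17.4 − 12.0)/2 = 2.7 m; q_4 = 0.246 × 0.37 × 2.7 = 0.2458 m³/s
w_5 = (18.6 − 13.9)/2 = 2.35 m; q_5 = 0.194 × 0.16 × 2.35 = 0.07294 m³/s
w_6 = (18.6 − 17.4)/2 = 0.6 m; q_6 = 0.113 × 0.10 × 0.6 = 0.006780 m³/s
Q = Σ qᵢ = 0.8916 m³/s

0.892 m³/s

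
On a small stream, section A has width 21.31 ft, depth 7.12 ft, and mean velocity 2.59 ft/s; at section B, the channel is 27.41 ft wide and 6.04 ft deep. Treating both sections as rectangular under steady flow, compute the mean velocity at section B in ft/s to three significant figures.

Q = A₁V₁ = (21.31×7.12) × 2.59 = 393.0 ft³/s
A₂ = 27.41 × 6.04 = 165.6 ft²
V₂ = Q/A₂ = 393.0/165.6 = 2.374 ft/s

2.37 ft/s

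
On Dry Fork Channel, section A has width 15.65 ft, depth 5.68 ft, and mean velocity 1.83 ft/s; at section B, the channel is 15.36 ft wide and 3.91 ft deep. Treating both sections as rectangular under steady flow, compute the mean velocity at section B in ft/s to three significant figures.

2.71 ft/s

Q = A₁V₁ = (15.65×5.68) × 1.83 = 162.7 ft³/s
A₂ = 15.36 × 3.91 = 60.06 ft²
V₂ = Q/A₂ = 162.7/60.06 = 2.709 ft/s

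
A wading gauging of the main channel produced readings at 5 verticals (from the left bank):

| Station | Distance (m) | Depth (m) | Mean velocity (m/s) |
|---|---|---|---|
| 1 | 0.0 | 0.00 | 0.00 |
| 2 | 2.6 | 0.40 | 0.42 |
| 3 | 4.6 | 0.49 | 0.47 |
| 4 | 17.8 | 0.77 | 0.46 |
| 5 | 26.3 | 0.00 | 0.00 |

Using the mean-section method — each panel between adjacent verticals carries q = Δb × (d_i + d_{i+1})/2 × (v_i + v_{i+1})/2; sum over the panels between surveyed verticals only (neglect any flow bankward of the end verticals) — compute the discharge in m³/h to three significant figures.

Panel 1-2: Δb = 2.6 m, d̄ = (0.00+0.40)/2 = 0.2, v̄ = (0.00+0.42)/2 = 0.21 → q = 2.6×0.2×0.21 = 0.1092 m³/s
Panel 2-3: Δb = 2 m, d̄ = (0.40+0.49)/2 = 0.445, v̄ = (0.42+0.47)/2 = 0.445 → q = 2×0.445×0.445 = 0.3961 m³/s
Panel 3-4: Δb = 13.2 m, d̄ = (0.49+0.77)/2 = 0.63, v̄ = (0.47+0.46)/2 = 0.465 → q = 13.2×0.63×0.465 = 3.867 m³/s
Panel 4-5: Δb = 8.5 m, d̄ = (0.77+0.00)/2 = 0.385, v̄ = (0.46+0.00)/2 = 0.23 → q = 8.5×0.385×0.23 = 0.7527 m³/s
Q = Σ q = 5.125 m³/s
= 5.125 × 3600 = 18450 m³/h

18400 m³/h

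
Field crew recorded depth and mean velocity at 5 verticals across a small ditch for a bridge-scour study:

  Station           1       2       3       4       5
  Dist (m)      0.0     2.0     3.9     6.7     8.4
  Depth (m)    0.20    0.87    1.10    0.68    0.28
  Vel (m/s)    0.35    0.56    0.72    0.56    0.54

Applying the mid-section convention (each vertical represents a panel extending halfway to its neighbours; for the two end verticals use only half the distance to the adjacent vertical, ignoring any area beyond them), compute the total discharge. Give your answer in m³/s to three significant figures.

w_1 = (2.0 − 0.0)/2 = 1 m; q_1 = 0.35 × 0.20 × 1 = 0.07000 m³/s
w_2 = (3.9 − 0.0)/2 = 1.95 m; q_2 = 0.56 × 0.87 × 1.95 = 0.9500 m³/s
w_3 = (6.7 − 2.0)/2 = 2.35 m; q_3 = 0.72 × 1.10 × 2.35 = 1.861 m³/s
w_4 = (8.4 − 3.9)/2 = 2.25 m; q_4 = 0.56 × 0.68 × 2.25 = 0.8568 m³/s
w_5 = (8.4 − 6.7)/2 = 0.85 m; q_5 = 0.54 × 0.28 × 0.85 = 0.1285 m³/s
Q = Σ qᵢ = 3.867 m³/s

3.87 m³/s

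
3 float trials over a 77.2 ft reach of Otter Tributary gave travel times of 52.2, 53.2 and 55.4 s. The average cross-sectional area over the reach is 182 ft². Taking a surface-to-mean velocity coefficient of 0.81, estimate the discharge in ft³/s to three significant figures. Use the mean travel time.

t̄ = (52.2 + 53.2 + 55.4) / 3 = 53.6 s
v_surface = L / t̄ = 77.2 / 53.6 = 1.440 ft/s
v_mean = 0.81 × 1.440 = 1.167 ft/s
Q = A × v_mean = 182 × 1.167 = 212.3 ft³/s

212 ft³/s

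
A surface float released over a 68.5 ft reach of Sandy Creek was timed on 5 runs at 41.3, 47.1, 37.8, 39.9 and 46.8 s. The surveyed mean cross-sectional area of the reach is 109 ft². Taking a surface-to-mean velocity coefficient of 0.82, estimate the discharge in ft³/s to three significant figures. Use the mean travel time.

t̄ = (41.3 + 47.1 + 37.8 + 39.9 + 46.8) / 5 = 42.58 s
v_surface = L / t̄ = 68.5 / 42.58 = 1.609 ft/s
v_mean = 0.82 × 1.609 = 1.319 ft/s
Q = A × v_mean = 109 × 1.319 = 143.8 ft³/s

144 ft³/s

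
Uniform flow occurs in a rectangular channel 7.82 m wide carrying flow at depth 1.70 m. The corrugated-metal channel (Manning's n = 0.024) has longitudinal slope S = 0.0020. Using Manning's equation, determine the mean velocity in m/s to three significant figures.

2.09 m/s

A = b·y = 7.82 × 1.70 = 13.29 m²
P = b + 2y = 7.82 + 2×1.70 = 11.22 m
R = A/P = 13.29/11.22 = 1.185 m
Q = (1/n)·A·R^(2/3)·S^(1/2) = (1/0.024) × 13.29 × 1.185^(2/3) × 0.0020^(1/2) = 27.74 m³/s
V = Q/A = 27.74/13.29 = 2.086 m/s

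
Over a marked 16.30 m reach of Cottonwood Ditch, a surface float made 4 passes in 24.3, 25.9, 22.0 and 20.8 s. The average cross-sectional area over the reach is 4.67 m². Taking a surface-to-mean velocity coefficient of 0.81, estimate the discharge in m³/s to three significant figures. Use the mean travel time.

2.65 m³/s

t̄ = (24.3 + 25.9 + 22.0 + 20.8) / 4 = 23.25 s
v_surface = L / t̄ = 16.30 / 23.25 = 0.7011 m/s
v_mean = 0.81 × 0.7011 = 0.5679 m/s
Q = A × v_mean = 4.67 × 0.5679 = 2.652 m³/s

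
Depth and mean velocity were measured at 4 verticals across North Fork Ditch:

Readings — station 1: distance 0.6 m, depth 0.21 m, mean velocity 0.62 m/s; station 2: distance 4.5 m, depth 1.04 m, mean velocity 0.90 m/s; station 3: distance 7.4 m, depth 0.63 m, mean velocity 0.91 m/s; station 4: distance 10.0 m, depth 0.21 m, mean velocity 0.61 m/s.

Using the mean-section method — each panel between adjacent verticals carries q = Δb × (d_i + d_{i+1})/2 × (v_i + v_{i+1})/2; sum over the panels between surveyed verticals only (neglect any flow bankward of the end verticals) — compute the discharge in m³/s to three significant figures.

Panel 1-2: Δb = 3.9 m, d̄ = (0.21+1.04)/2 = 0.625, v̄ = (0.62+0.90)/2 = 0.76 → q = 3.9×0.625×0.76 = 1.853 m³/s
Panel 2-3: Δb = 2.9 m, d̄ = (1.04+0.63)/2 = 0.835, v̄ = (0.90+0.91)/2 = 0.905 → q = 2.9×0.835×0.905 = 2.191 m³/s
Panel 3-4: Δb = 2.6 m, d̄ = (0.63+0.21)/2 = 0.42, v̄ = (0.91+0.61)/2 = 0.76 → q = 2.6×0.42×0.76 = 0.8299 m³/s
Q = Σ q = 4.874 m³/s

4.87 m³/s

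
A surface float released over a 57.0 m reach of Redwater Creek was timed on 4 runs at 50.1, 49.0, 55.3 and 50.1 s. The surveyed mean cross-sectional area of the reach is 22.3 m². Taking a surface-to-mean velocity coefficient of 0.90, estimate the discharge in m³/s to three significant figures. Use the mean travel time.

22.4 m³/s

t̄ = (50.1 + 49.0 + 55.3 + 50.1) / 4 = 51.125 s
v_surface = L / t̄ = 57.0 / 51.125 = 1.115 m/s
v_mean = 0.90 × 1.115 = 1.003 m/s
Q = A × v_mean = 22.3 × 1.003 = 22.38 m³/s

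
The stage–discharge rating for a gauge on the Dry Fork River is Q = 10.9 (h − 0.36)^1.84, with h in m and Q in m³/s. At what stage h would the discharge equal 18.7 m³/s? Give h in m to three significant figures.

h − h₀ = (Q/C)^(1/b) = (18.7/10.9)^(1/1.84) = 1.341 m
h = 0.36 + 1.341 = 1.701 m

1.70 m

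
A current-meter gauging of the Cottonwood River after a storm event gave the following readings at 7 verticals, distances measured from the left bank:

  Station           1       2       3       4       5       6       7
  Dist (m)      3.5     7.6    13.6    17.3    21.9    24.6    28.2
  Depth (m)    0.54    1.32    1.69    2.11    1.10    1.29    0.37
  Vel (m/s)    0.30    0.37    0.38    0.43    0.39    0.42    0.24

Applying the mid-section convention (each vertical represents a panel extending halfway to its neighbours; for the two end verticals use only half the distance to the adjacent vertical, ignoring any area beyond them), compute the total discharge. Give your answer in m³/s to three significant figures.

w_1 = (7.6 − 3.5)/2 = 2.05 m; q_1 = 0.30 × 0.54 × 2.05 = 0.3321 m³/s
w_2 = (13.6 − 3.5)/2 = 5.05 m; q_2 = 0.37 × 1.32 × 5.05 = 2.466 m³/s
w_3 = (17.3 − 7.6)/2 = 4.85 m; q_3 = 0.38 × 1.69 × 4.85 = 3.115 m³/s
w_4 = (21.9 − 13.6)/2 = 4.15 m; q_4 = 0.43 × 2.11 × 4.15 = 3.765 m³/s
w_5 = (24.6 − 17.3)/2 = 3.65 m; q_5 = 0.39 × 1.10 × 3.65 = 1.566 m³/s
w_6 = (28.2 − 21.9)/2 = 3.15 m; q_6 = 0.42 × 1.29 × 3.15 = 1.707 m³/s
w_7 = (28.2 − 24.6)/2 = 1.8 m; q_7 = 0.24 × 0.37 × 1.8 = 0.1598 m³/s
Q = Σ qᵢ = 13.11 m³/s

13.1 m³/s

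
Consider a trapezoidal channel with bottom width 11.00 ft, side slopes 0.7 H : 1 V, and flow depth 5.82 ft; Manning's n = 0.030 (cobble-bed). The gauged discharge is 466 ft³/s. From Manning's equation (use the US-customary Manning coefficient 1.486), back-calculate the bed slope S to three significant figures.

A = (b + z·y)·y = (11.00 + 0.7×5.82)×5.82 = 87.73 ft²
P = b + 2y√(1+z²) = 11.00 + 2×5.82×√(1+0.7²) = 25.21 ft
R = A/P = 87.73/25.21 = 3.480 ft
S = (Q·n / (1.486·A·R^(2/3)))² = (466×0.030 / (1.486×87.73×2.297))² = 0.002180

0.00218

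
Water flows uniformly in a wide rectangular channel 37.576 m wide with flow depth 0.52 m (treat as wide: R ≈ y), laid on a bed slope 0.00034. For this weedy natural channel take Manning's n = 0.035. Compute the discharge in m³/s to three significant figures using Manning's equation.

6.66 m³/s

A = b·y = 37.576 × 0.52 = 19.54 m²
Wide channel: R ≈ y = 0.52 m
Q = (1/n)·A·R^(2/3)·S^(1/2) = (1/0.035) × 19.54 × 0.5200^(2/3) × 0.00034^(1/2) = 6.657 m³/s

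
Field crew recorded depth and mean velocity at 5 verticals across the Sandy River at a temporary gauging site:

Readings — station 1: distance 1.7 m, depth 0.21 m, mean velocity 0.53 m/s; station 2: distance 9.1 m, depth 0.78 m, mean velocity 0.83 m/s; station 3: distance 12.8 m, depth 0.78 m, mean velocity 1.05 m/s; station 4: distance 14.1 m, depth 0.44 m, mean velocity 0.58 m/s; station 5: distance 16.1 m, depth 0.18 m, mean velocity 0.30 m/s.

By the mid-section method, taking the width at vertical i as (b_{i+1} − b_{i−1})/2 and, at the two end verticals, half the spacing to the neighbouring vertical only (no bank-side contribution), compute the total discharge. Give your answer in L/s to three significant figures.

6530 L/s

w_1 = (9.1 − 1.7)/2 = 3.7 m; q_1 = 0.53 × 0.21 × 3.7 = 0.4118 m³/s
w_2 = (12.8 − 1.7)/2 = 5.55 m; q_2 = 0.83 × 0.78 × 5.55 = 3.593 m³/s
w_3 = (14.1 − 9.1)/2 = 2.5 m; q_3 = 1.05 × 0.78 × 2.5 = 2.048 m³/s
w_4 = (16.1 − 12.8)/2 = 1.65 m; q_4 = 0.58 × 0.44 × 1.65 = 0.4211 m³/s
w_5 = (16.1 − 14.1)/2 = 1 m; q_5 = 0.30 × 0.18 × 1 = 0.05400 m³/s
Q = Σ qᵢ = 6.527 m³/s
= 6.527 × 1000 = 6527 L/s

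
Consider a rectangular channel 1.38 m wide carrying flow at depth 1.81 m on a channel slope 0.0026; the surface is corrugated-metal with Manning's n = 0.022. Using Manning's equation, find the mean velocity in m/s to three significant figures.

1.46 m/s

A = b·y = 1.38 × 1.81 = 2.498 m²
P = b + 2y = 1.38 + 2×1.81 = 5.000 m
R = A/P = 2.498/5.000 = 0.4996 m
Q = (1/n)·A·R^(2/3)·S^(1/2) = (1/0.022) × 2.498 × 0.4996^(2/3) × 0.0026^(1/2) = 3.645 m³/s
V = Q/A = 3.645/2.498 = 1.459 m/s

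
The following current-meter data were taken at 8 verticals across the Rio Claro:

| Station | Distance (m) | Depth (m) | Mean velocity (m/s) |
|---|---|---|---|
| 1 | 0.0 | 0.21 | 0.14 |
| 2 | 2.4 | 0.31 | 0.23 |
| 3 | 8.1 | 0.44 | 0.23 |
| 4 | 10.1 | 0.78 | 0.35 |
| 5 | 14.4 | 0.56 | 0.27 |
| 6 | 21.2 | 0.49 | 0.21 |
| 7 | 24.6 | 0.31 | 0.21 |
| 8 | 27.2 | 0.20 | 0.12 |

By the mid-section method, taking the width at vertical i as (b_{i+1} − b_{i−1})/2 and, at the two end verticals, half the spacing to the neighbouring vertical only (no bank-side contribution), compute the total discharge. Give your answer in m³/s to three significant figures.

w_1 = (2.4 − 0.0)/2 = 1.2 m; q_1 = 0.14 × 0.21 × 1.2 = 0.03528 m³/s
w_2 = (8.1 − 0.0)/2 = 4.05 m; q_2 = 0.23 × 0.31 × 4.05 = 0.2888 m³/s
w_3 = (10.1 − 2.4)/2 = 3.85 m; q_3 = 0.23 × 0.44 × 3.85 = 0.3896 m³/s
w_4 = (14.4 − 8.1)/2 = 3.15 m; q_4 = 0.35 × 0.78 × 3.15 = 0.8600 m³/s
w_5 = (21.2 − 10.1)/2 = 5.55 m; q_5 = 0.27 × 0.56 × 5.55 = 0.8392 m³/s
w_6 = (24.6 − 14.4)/2 = 5.1 m; q_6 = 0.21 × 0.49 × 5.1 = 0.5248 m³/s
w_7 = (27.2 − 21.2)/2 = 3 m; q_7 = 0.21 × 0.31 × 3 = 0.1953 m³/s
w_8 = (27.2 − 24.6)/2 = 1.3 m; q_8 = 0.12 × 0.20 × 1.3 = 0.03120 m³/s
Q = Σ qᵢ = 3.164 m³/s

3.16 m³/s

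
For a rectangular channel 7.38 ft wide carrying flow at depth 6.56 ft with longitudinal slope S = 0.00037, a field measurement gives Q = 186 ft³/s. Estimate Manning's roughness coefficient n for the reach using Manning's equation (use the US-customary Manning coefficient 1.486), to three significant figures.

0.0132

A = b·y = 7.38 × 6.56 = 48.41 ft²
P = b + 2y = 7.38 + 2×6.56 = 20.50 ft
R = A/P = 48.41/20.50 = 2.362 ft
n = (1.486/Q)·A·R^(2/3)·S^(1/2) = (1.486/186) × 48.41 × 1.773 × 0.01924 = 0.01319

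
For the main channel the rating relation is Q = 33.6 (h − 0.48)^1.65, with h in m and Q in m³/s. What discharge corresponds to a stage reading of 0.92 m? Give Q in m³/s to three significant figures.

Q = 33.6 × (0.92 − 0.48)^1.65 = 33.6 × 0.44^1.65 = 8.670 m³/s

8.67 m³/s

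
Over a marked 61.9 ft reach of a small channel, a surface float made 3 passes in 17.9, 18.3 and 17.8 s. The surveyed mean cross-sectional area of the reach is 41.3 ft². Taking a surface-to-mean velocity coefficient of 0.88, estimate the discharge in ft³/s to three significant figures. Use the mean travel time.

125 ft³/s

t̄ = (17.9 + 18.3 + 17.8) / 3 = 18 s
v_surface = L / t̄ = 61.9 / 18 = 3.439 ft/s
v_mean = 0.88 × 3.439 = 3.026 ft/s
Q = A × v_mean = 41.3 × 3.026 = 125.0 ft³/s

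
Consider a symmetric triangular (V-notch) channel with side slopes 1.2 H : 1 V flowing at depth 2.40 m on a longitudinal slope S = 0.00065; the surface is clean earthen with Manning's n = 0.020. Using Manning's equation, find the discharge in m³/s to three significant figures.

A = z·y² = 1.2×2.40² = 6.912 m²
P = 2y√(1+z²) = 2×2.40×√(1+1.2²) = 7.498 m
R = A/P = 6.912/7.498 = 0.9219 m
Q = (1/n)·A·R^(2/3)·S^(1/2) = (1/0.020) × 6.912 × 0.9219^(2/3) × 0.00065^(1/2) = 8.346 m³/s

8.35 m³/s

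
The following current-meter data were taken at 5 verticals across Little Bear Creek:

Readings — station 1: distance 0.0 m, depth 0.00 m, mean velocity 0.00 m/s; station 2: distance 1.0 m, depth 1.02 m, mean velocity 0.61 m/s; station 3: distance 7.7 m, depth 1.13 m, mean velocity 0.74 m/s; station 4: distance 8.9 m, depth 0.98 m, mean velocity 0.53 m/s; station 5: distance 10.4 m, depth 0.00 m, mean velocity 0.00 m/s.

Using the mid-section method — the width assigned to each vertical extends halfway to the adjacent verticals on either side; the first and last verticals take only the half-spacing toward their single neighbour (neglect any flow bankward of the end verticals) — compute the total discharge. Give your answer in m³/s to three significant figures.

6.40 m³/s

w_2 = (7.7 − 0.0)/2 = 3.85 m; q_2 = 0.61 × 1.02 × 3.85 = 2.395 m³/s
w_3 = (8.9 − 1.0)/2 = 3.95 m; q_3 = 0.74 × 1.13 × 3.95 = 3.303 m³/s
w_4 = (10.4 − 7.7)/2 = 1.35 m; q_4 = 0.53 × 0.98 × 1.35 = 0.7012 m³/s
Stations 1, 5 contribute zero (depth or velocity is 0).
Q = Σ qᵢ = 6.400 m³/s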